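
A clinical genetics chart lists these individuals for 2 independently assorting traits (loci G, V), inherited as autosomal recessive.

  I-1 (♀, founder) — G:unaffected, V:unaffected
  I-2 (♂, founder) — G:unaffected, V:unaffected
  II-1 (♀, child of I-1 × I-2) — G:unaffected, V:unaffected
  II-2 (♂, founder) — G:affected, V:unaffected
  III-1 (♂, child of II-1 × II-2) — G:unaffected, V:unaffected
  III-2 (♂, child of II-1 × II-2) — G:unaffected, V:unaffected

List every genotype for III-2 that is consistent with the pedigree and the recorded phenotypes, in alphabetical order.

III-2 ∈ {Gg VV, Gg Vv}

G/I-1 un ·: GG|Gg
G/I-2 un ·: GG|Gg
G/II-1 un I-1×I-2: GG|Gg
G/II-2 aff ·: gg
G/III-1 un II-1×II-2: Gg
G/III-2 un II-1×II-2: Gg
⇒ G over [I-1,I-2,II-1,II-2,III-1,III-2]: 7 consistent
V/I-1 un ·: VV|Vv
V/I-2 un ·: VV|Vv
V/II-1 un I-1×I-2: VV|Vv
V/II-2 un ·: VV|Vv
V/III-1 un II-1×II-2: VV|Vv
V/III-2 un II-1×II-2: VV|Vv
⇒ V over [I-1,I-2,II-1,II-2,III-1,III-2]: 44 consistent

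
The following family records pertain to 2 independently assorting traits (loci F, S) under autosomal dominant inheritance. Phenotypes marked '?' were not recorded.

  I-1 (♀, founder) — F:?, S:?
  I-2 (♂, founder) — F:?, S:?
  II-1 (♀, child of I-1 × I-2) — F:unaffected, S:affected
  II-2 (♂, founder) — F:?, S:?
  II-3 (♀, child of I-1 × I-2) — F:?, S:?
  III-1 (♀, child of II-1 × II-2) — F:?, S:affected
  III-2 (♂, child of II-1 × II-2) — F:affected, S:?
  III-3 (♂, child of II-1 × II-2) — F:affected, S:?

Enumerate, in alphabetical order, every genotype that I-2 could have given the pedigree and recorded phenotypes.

I-2 ∈ {Ff SS, Ff Ss, Ff ss, ff SS, ff Ss, ff ss}

F/I-1 ? ·: ff|Ff
F/I-2 ? ·: ff|Ff
F/II-1 un I-1×I-2: ff
F/II-2 ? ·: Ff|FF
F/II-3 ? I-1×I-2: ff|Ff|FF
F/III-1 ? II-1×II-2: ff|Ff
F/III-2 aff II-1×II-2: Ff
F/III-3 aff II-1×II-2: Ff
⇒ F over [I-1,I-2,II-1,II-2,II-3,III-1,III-2,III-3]: 24 consistent
S/I-1 ? ·: ss|Ss|SS
S/I-2 ? ·: ss|Ss|SS
S/II-1 aff I-1×I-2: Ss|SS
S/II-2 ? ·: ss|Ss|SS
S/II-3 ? I-1×I-2: ss|Ss|SS
S/III-1 aff II-1×II-2: Ss|SS
S/III-2 ? II-1×II-2: ss|Ss|SS
S/III-3 ? II-1×II-2: ss|Ss|SS
⇒ S over [I-1,I-2,II-1,II-2,II-3,III-1,III-2,III-3]: 470 consistent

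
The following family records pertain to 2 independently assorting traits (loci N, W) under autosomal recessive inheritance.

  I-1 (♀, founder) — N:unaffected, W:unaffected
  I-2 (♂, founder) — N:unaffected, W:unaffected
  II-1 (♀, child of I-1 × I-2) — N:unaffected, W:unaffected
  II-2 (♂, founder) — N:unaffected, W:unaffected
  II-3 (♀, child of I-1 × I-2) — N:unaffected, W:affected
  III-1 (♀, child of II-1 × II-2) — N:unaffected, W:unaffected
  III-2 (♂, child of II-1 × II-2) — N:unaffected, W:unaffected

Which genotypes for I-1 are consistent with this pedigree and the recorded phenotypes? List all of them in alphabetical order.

N/I-1 un ·: NN|Nn
N/I-2 un ·: NN|Nn
N/II-1 un I-1×I-2: NN|Nn
N/II-2 un ·: NN|Nn
N/II-3 un I-1×I-2: NN|Nn
N/III-1 un II-1×II-2: NN|Nn
N/III-2 un II-1×II-2: NN|Nn
⇒ N over [I-1,I-2,II-1,II-2,II-3,III-1,III-2]: 83 consistent
W/I-1 un ·: Ww
W/I-2 un ·: Ww
W/II-1 un I-1×I-2: WW|Ww
W/II-2 un ·: WW|Ww
W/II-3 aff I-1×I-2: ww
W/III-1 un II-1×II-2: WW|Ww
W/III-2 un II-1×II-2: WW|Ww
⇒ W over [I-1,I-2,II-1,II-2,II-3,III-1,III-2]: 13 consistent

I-1 ∈ {NN Ww, Nn Ww}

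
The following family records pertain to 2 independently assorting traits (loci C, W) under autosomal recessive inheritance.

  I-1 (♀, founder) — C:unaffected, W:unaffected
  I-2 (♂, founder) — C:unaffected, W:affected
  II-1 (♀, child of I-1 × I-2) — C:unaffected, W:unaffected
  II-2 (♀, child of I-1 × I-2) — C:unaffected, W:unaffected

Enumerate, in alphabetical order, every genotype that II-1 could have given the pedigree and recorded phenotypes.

II-1 ∈ {CC Ww, Cc Ww}

C/I-1 un ·: CC|Cc
C/I-2 un ·: CC|Cc
C/II-1 un I-1×I-2: CC|Cc
C/II-2 un I-1×I-2: CC|Cc
⇒ C over [I-1,I-2,II-1,II-2]: 13 consistent
W/I-1 un ·: WW|Ww
W/I-2 aff ·: ww
W/II-1 un I-1×I-2: Ww
W/II-2 un I-1×I-2: Ww
⇒ W over [I-1,I-2,II-1,II-2]: 2 consistent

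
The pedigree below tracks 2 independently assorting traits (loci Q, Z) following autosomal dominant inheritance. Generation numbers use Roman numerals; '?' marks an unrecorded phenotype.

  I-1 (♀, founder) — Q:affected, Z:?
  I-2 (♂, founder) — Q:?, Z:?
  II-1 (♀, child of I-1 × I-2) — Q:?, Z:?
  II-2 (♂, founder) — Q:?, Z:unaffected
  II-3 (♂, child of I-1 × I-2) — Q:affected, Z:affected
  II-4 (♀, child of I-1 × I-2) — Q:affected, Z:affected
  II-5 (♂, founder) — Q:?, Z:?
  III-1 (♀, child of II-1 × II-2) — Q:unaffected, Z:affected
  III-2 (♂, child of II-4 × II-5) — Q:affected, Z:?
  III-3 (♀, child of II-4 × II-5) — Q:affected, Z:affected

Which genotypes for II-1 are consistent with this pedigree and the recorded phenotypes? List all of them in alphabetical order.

Q/I-1 aff ·: Qq|QQ
Q/I-2 ? ·: qq|Qq|QQ
Q/II-1 ? I-1×I-2: qq|Qq
Q/II-2 ? ·: qq|Qq
Q/II-3 aff I-1×I-2: Qq|QQ
Q/II-4 aff I-1×I-2: Qq|QQ
Q/II-5 ? ·: qq|Qq|QQ
Q/III-1 un II-1×II-2: qq
Q/III-2 aff II-4×II-5: Qq|QQ
Q/III-3 aff II-4×II-5: Qq|QQ
⇒ Q over [I-1,I-2,II-1,II-2,II-3,II-4,II-5,III-1,III-2,III-3]: 294 consistent
Z/I-1 ? ·: zz|Zz|ZZ
Z/I-2 ? ·: zz|Zz|ZZ
Z/II-1 ? I-1×I-2: Zz|ZZ
Z/II-2 un ·: zz
Z/II-3 aff I-1×I-2: Zz|ZZ
Z/II-4 aff I-1×I-2: Zz|ZZ
Z/II-5 ? ·: zz|Zz|ZZ
Z/III-1 aff II-1×II-2: Zz
Z/III-2 ? II-4×II-5: zz|Zz|ZZ
Z/III-3 aff II-4×II-5: Zz|ZZ
⇒ Z over [I-1,I-2,II-1,II-2,II-3,II-4,II-5,III-1,III-2,III-3]: 270 consistent

II-1 ∈ {Qq ZZ, Qq Zz, qq ZZ, qq Zz}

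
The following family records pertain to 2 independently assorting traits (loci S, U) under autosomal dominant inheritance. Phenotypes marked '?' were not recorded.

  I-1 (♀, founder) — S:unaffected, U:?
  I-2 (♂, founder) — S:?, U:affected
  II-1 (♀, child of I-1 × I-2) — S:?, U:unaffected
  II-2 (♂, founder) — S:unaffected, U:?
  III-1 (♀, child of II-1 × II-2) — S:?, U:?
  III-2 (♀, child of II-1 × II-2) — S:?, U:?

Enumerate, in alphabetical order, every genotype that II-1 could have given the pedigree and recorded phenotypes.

S/I-1 un ·: ss
S/I-2 ? ·: ss|Ss|SS
S/II-1 ? I-1×I-2: ss|Ss
S/II-2 un ·: ss
S/III-1 ? II-1×II-2: ss|Ss
S/III-2 ? II-1×II-2: ss|Ss
⇒ S over [I-1,I-2,II-1,II-2,III-1,III-2]: 10 consistent
U/I-1 ? ·: uu|Uu
U/I-2 aff ·: Uu
U/II-1 un I-1×I-2: uu
U/II-2 ? ·: uu|Uu|UU
U/III-1 ? II-1×II-2: uu|Uu
U/III-2 ? II-1×II-2: uu|Uu
⇒ U over [I-1,I-2,II-1,II-2,III-1,III-2]: 12 consistent

II-1 ∈ {Ss uu, ss uu}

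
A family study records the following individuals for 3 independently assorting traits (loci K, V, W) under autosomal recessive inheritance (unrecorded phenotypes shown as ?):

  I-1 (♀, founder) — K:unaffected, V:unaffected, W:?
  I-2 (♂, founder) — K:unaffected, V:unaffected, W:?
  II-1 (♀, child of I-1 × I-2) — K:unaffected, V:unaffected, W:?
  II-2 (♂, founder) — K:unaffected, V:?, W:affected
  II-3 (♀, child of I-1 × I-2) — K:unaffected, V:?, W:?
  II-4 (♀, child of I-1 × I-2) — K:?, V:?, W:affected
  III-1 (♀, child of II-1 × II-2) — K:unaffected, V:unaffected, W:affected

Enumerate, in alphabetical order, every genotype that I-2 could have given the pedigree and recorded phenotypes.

I-2 ∈ {KK VV Ww, KK VV ww, KK Vv Ww, KK Vv ww, Kk VV Ww, Kk VV ww, Kk Vv Ww, Kk Vv ww}

K/I-1 un ·: KK|Kk
K/I-2 un ·: KK|Kk
K/II-1 un I-1×I-2: KK|Kk
K/II-2 un ·: KK|Kk
K/II-3 un I-1×I-2: KK|Kk
K/II-4 ? I-1×I-2: KK|Kk|kk
K/III-1 un II-1×II-2: KK|Kk
⇒ K over [I-1,I-2,II-1,II-2,II-3,II-4,III-1]: 101 consistent
V/I-1 un ·: VV|Vv
V/I-2 un ·: VV|Vv
V/II-1 un I-1×I-2: VV|Vv
V/II-2 ? ·: VV|Vv|vv
V/II-3 ? I-1×I-2: VV|Vv|vv
V/II-4 ? I-1×I-2: VV|Vv|vv
V/III-1 un II-1×II-2: VV|Vv
⇒ V over [I-1,I-2,II-1,II-2,II-3,II-4,III-1]: 157 consistent
W/I-1 ? ·: Ww|ww
W/I-2 ? ·: Ww|ww
W/II-1 ? I-1×I-2: Ww|ww
W/II-2 aff ·: ww
W/II-3 ? I-1×I-2: WW|Ww|ww
W/II-4 aff I-1×I-2: ww
W/III-1 aff II-1×II-2: ww
⇒ W over [I-1,I-2,II-1,II-2,II-3,II-4,III-1]: 15 consistent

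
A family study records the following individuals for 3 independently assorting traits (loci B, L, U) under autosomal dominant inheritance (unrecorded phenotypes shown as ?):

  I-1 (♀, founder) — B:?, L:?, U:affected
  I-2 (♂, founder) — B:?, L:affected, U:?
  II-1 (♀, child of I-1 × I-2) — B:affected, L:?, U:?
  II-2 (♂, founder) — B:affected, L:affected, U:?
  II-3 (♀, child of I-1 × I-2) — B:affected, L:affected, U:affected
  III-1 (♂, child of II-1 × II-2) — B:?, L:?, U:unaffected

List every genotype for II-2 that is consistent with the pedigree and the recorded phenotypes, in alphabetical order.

B/I-1 ? ·: bb|Bb|BB
B/I-2 ? ·: bb|Bb|BB
B/II-1 aff I-1×I-2: Bb|BB
B/II-2 aff ·: Bb|BB
B/II-3 aff I-1×I-2: Bb|BB
B/III-1 ? II-1×II-2: bb|Bb|BB
⇒ B over [I-1,I-2,II-1,II-2,II-3,III-1]: 71 consistent
L/I-1 ? ·: ll|Ll|LL
L/I-2 aff ·: Ll|LL
L/II-1 ? I-1×I-2: ll|Ll|LL
L/II-2 aff ·: Ll|LL
L/II-3 aff I-1×I-2: Ll|LL
L/III-1 ? II-1×II-2: ll|Ll|LL
⇒ L over [I-1,I-2,II-1,II-2,II-3,III-1]: 70 consistent
U/I-1 aff ·: Uu|UU
U/I-2 ? ·: uu|Uu|UU
U/II-1 ? I-1×I-2: uu|Uu
U/II-2 ? ·: uu|Uu
U/II-3 aff I-1×I-2: Uu|UU
U/III-1 un II-1×II-2: uu
⇒ U over [I-1,I-2,II-1,II-2,II-3,III-1]: 22 consistent

II-2 ∈ {BB LL Uu, BB LL uu, BB Ll Uu, BB Ll uu, Bb LL Uu, Bb LL uu, Bb Ll Uu, Bb Ll uu}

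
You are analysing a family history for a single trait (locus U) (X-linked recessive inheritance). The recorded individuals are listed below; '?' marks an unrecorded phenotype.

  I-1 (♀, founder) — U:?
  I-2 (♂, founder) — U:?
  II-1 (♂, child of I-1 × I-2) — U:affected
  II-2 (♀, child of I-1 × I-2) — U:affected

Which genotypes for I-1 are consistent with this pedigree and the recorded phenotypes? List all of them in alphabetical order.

U/I-1 ? ·: X^UX^u|X^uX^u
U/I-2 ? ·: X^uY
U/II-1 aff I-1×I-2: X^uY
U/II-2 aff I-1×I-2: X^uX^u
⇒ U over [I-1,I-2,II-1,II-2]: 2 consistent

I-1 ∈ {X^UX^u, X^uX^u}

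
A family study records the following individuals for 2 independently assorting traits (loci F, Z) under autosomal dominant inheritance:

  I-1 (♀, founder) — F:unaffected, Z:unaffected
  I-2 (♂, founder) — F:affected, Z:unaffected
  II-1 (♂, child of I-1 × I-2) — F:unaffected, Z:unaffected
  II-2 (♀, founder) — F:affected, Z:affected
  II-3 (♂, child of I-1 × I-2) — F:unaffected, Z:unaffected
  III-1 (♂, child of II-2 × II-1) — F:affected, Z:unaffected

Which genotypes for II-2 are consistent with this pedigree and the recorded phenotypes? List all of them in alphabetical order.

II-2 ∈ {FF Zz, Ff Zz}

F/I-1 un ·: ff
F/I-2 aff ·: Ff
F/II-1 un I-1×I-2: ff
F/II-2 aff ·: Ff|FF
F/II-3 un I-1×I-2: ff
F/III-1 aff II-2×II-1: Ff
⇒ F over [I-1,I-2,II-1,II-2,II-3,III-1]: 2 consistent
Z/I-1 un ·: zz
Z/I-2 un ·: zz
Z/II-1 un I-1×I-2: zz
Z/II-2 aff ·: Zz
Z/II-3 un I-1×I-2: zz
Z/III-1 un II-2×II-1: zz
⇒ Z over [I-1,I-2,II-1,II-2,II-3,III-1]: 1 consistent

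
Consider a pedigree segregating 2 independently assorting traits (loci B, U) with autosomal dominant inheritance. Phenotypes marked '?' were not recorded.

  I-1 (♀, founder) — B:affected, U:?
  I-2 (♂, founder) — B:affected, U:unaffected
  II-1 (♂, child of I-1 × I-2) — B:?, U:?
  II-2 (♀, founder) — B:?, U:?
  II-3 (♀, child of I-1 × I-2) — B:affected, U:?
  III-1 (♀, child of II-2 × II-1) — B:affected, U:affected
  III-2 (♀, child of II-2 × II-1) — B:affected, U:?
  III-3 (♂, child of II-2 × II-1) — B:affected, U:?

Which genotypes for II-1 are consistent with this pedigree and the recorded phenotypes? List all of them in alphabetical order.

II-1 ∈ {BB Uu, BB uu, Bb Uu, Bb uu, bb Uu, bb uu}

B/I-1 aff ·: Bb|BB
B/I-2 aff ·: Bb|BB
B/II-1 ? I-1×I-2: bb|Bb|BB
B/II-2 ? ·: bb|Bb|BB
B/II-3 aff I-1×I-2: Bb|BB
B/III-1 aff II-2×II-1: Bb|BB
B/III-2 aff II-2×II-1: Bb|BB
B/III-3 aff II-2×II-1: Bb|BB
⇒ B over [I-1,I-2,II-1,II-2,II-3,III-1,III-2,III-3]: 176 consistent
U/I-1 ? ·: uu|Uu|UU
U/I-2 un ·: uu
U/II-1 ? I-1×I-2: uu|Uu
U/II-2 ? ·: uu|Uu|UU
U/II-3 ? I-1×I-2: uu|Uu
U/III-1 aff II-2×II-1: Uu|UU
U/III-2 ? II-2×II-1: uu|Uu|UU
U/III-3 ? II-2×II-1: uu|Uu|UU
⇒ U over [I-1,I-2,II-1,II-2,II-3,III-1,III-2,III-3]: 105 consistent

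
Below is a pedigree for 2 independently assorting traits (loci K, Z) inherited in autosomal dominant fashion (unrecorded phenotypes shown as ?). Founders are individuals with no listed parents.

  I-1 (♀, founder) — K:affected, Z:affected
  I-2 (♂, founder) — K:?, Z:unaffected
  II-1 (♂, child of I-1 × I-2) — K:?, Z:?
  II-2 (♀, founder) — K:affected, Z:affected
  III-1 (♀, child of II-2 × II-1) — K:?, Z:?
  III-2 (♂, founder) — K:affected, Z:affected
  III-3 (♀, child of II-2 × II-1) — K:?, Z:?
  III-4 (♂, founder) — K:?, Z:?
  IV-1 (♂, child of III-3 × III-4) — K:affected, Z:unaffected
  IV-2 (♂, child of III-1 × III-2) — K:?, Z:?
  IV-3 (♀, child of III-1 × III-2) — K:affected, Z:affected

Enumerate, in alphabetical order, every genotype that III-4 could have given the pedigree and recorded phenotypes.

III-4 ∈ {KK Zz, KK zz, Kk Zz, Kk zz, kk Zz, kk zz}

K/I-1 aff ·: Kk|KK
K/I-2 ? ·: kk|Kk|KK
K/II-1 ? I-1×I-2: kk|Kk|KK
K/II-2 aff ·: Kk|KK
K/III-1 ? II-2×II-1: kk|Kk|KK
K/III-2 aff ·: Kk|KK
K/III-3 ? II-2×II-1: kk|Kk|KK
K/III-4 ? ·: kk|Kk|KK
K/IV-1 aff III-3×III-4: Kk|KK
K/IV-2 ? III-1×III-2: kk|Kk|KK
K/IV-3 aff III-1×III-2: Kk|KK
⇒ K over [I-1,I-2,II-1,II-2,III-1,III-2,III-3,III-4,IV-1,IV-2,IV-3]: 2567 consistent
Z/I-1 aff ·: Zz|ZZ
Z/I-2 un ·: zz
Z/II-1 ? I-1×I-2: zz|Zz
Z/II-2 aff ·: Zz|ZZ
Z/III-1 ? II-2×II-1: zz|Zz|ZZ
Z/III-2 aff ·: Zz|ZZ
Z/III-3 ? II-2×II-1: zz|Zz
Z/III-4 ? ·: zz|Zz
Z/IV-1 un III-3×III-4: zz
Z/IV-2 ? III-1×III-2: zz|Zz|ZZ
Z/IV-3 aff III-1×III-2: Zz|ZZ
⇒ Z over [I-1,I-2,II-1,II-2,III-1,III-2,III-3,III-4,IV-1,IV-2,IV-3]: 276 consistent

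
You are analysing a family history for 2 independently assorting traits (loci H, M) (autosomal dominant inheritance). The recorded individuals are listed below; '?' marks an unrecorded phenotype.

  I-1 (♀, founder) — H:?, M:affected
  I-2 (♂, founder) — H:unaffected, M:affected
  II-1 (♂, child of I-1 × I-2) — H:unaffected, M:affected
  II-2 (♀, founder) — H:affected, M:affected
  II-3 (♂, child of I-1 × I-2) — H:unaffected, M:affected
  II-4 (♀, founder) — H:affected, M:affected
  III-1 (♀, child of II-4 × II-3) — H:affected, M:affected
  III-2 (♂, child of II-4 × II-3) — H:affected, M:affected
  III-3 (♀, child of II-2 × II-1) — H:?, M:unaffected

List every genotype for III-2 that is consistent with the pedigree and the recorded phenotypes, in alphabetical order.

III-2 ∈ {Hh MM, Hh Mm}

H/I-1 ? ·: hh|Hh
H/I-2 un ·: hh
H/II-1 un I-1×I-2: hh
H/II-2 aff ·: Hh|HH
H/II-3 un I-1×I-2: hh
H/II-4 aff ·: Hh|HH
H/III-1 aff II-4×II-3: Hh
H/III-2 aff II-4×II-3: Hh
H/III-3 ? II-2×II-1: hh|Hh
⇒ H over [I-1,I-2,II-1,II-2,II-3,II-4,III-1,III-2,III-3]: 12 consistent
M/I-1 aff ·: Mm|MM
M/I-2 aff ·: Mm|MM
M/II-1 aff I-1×I-2: Mm
M/II-2 aff ·: Mm
M/II-3 aff I-1×I-2: Mm|MM
M/II-4 aff ·: Mm|MM
M/III-1 aff II-4×II-3: Mm|MM
M/III-2 aff II-4×II-3: Mm|MM
M/III-3 un II-2×II-1: mm
⇒ M over [I-1,I-2,II-1,II-2,II-3,II-4,III-1,III-2,III-3]: 39 consistent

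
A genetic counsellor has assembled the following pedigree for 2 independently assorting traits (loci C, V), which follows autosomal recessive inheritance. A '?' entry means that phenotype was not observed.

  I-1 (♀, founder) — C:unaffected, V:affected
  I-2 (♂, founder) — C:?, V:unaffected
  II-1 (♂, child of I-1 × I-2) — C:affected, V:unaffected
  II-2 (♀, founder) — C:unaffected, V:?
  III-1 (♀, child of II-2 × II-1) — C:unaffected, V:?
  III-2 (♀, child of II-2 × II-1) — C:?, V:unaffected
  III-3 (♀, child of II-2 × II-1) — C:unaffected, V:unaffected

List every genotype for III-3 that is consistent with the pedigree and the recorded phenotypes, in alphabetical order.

III-3 ∈ {Cc VV, Cc Vv}

C/I-1 un ·: Cc
C/I-2 ? ·: Cc|cc
C/II-1 aff I-1×I-2: cc
C/II-2 un ·: CC|Cc
C/III-1 un II-2×II-1: Cc
C/III-2 ? II-2×II-1: Cc|cc
C/III-3 un II-2×II-1: Cc
⇒ C over [I-1,I-2,II-1,II-2,III-1,III-2,III-3]: 6 consistent
V/I-1 aff ·: vv
V/I-2 un ·: VV|Vv
V/II-1 un I-1×I-2: Vv
V/II-2 ? ·: VV|Vv|vv
V/III-1 ? II-2×II-1: VV|Vv|vv
V/III-2 un II-2×II-1: VV|Vv
V/III-3 un II-2×II-1: VV|Vv
⇒ V over [I-1,I-2,II-1,II-2,III-1,III-2,III-3]: 44 consistent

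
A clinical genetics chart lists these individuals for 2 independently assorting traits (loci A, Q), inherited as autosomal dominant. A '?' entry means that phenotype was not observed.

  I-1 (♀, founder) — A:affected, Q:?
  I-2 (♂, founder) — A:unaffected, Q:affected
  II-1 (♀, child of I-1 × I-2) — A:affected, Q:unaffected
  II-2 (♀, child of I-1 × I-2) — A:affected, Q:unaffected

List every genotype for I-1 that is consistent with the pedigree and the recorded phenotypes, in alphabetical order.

I-1 ∈ {AA Qq, AA qq, Aa Qq, Aa qq}

A/I-1 aff ·: Aa|AA
A/I-2 un ·: aa
A/II-1 aff I-1×I-2: Aa
A/II-2 aff I-1×I-2: Aa
⇒ A over [I-1,I-2,II-1,II-2]: 2 consistent
Q/I-1 ? ·: qq|Qq
Q/I-2 aff ·: Qq
Q/II-1 un I-1×I-2: qq
Q/II-2 un I-1×I-2: qq
⇒ Q over [I-1,I-2,II-1,II-2]: 2 consistent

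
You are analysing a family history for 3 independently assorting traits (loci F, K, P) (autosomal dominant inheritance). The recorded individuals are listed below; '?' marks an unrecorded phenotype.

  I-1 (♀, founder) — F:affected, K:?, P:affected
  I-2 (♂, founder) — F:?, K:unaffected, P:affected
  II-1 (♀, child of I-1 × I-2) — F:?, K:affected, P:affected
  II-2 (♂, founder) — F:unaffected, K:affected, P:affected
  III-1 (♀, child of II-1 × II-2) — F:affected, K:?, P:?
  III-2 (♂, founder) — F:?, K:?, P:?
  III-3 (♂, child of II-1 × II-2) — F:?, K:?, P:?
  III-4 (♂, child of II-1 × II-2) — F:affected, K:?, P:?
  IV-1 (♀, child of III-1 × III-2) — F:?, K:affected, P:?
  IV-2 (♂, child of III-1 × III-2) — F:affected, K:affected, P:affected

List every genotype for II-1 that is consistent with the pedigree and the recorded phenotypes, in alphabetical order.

II-1 ∈ {FF Kk PP, FF Kk Pp, Ff Kk PP, Ff Kk Pp}

F/I-1 aff ·: Ff|FF
F/I-2 ? ·: ff|Ff|FF
F/II-1 ? I-1×I-2: Ff|FF
F/II-2 un ·: ff
F/III-1 aff II-1×II-2: Ff
F/III-2 ? ·: ff|Ff|FF
F/III-3 ? II-1×II-2: ff|Ff
F/III-4 aff II-1×II-2: Ff
F/IV-1 ? III-1×III-2: ff|Ff|FF
F/IV-2 aff III-1×III-2: Ff|FF
⇒ F over [I-1,I-2,II-1,II-2,III-1,III-2,III-3,III-4,IV-1,IV-2]: 168 consistent
K/I-1 ? ·: Kk|KK
K/I-2 un ·: kk
K/II-1 aff I-1×I-2: Kk
K/II-2 aff ·: Kk|KK
K/III-1 ? II-1×II-2: kk|Kk|KK
K/III-2 ? ·: kk|Kk|KK
K/III-3 ? II-1×II-2: kk|Kk|KK
K/III-4 ? II-1×II-2: kk|Kk|KK
K/IV-1 aff III-1×III-2: Kk|KK
K/IV-2 aff III-1×III-2: Kk|KK
⇒ K over [I-1,I-2,II-1,II-2,III-1,III-2,III-3,III-4,IV-1,IV-2]: 426 consistent
P/I-1 aff ·: Pp|PP
P/I-2 aff ·: Pp|PP
P/II-1 aff I-1×I-2: Pp|PP
P/II-2 aff ·: Pp|PP
P/III-1 ? II-1×II-2: pp|Pp|PP
P/III-2 ? ·: pp|Pp|PP
P/III-3 ? II-1×II-2: pp|Pp|PP
P/III-4 ? II-1×II-2: pp|Pp|PP
P/IV-1 ? III-1×III-2: pp|Pp|PP
P/IV-2 aff III-1×III-2: Pp|PP
⇒ P over [I-1,I-2,II-1,II-2,III-1,III-2,III-3,III-4,IV-1,IV-2]: 1095 consistent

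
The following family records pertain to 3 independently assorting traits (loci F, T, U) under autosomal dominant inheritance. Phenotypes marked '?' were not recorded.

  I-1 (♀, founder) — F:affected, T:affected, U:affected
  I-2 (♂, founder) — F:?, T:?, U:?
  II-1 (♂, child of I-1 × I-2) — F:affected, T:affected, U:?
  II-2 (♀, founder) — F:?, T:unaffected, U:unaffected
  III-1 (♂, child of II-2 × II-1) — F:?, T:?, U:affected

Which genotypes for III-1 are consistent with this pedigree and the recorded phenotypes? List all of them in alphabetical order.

F/I-1 aff ·: Ff|FF
F/I-2 ? ·: ff|Ff|FF
F/II-1 aff I-1×I-2: Ff|FF
F/II-2 ? ·: ff|Ff|FF
F/III-1 ? II-2×II-1: ff|Ff|FF
⇒ F over [I-1,I-2,II-1,II-2,III-1]: 51 consistent
T/I-1 aff ·: Tt|TT
T/I-2 ? ·: tt|Tt|TT
T/II-1 aff I-1×I-2: Tt|TT
T/II-2 un ·: tt
T/III-1 ? II-2×II-1: tt|Tt
⇒ T over [I-1,I-2,II-1,II-2,III-1]: 14 consistent
U/I-1 aff ·: Uu|UU
U/I-2 ? ·: uu|Uu|UU
U/II-1 ? I-1×I-2: Uu|UU
U/II-2 un ·: uu
U/III-1 aff II-2×II-1: Uu
⇒ U over [I-1,I-2,II-1,II-2,III-1]: 9 consistent

III-1 ∈ {FF Tt Uu, FF tt Uu, Ff Tt Uu, Ff tt Uu, ff Tt Uu, ff tt Uu}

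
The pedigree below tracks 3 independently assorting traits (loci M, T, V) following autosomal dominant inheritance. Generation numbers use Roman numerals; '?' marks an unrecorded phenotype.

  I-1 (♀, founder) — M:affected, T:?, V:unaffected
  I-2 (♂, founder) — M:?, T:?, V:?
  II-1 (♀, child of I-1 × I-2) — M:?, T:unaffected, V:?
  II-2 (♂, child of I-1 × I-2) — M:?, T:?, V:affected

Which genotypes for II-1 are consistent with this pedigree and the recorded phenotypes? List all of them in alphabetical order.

M/I-1 aff ·: Mm|MM
M/I-2 ? ·: mm|Mm|MM
M/II-1 ? I-1×I-2: mm|Mm|MM
M/II-2 ? I-1×I-2: mm|Mm|MM
⇒ M over [I-1,I-2,II-1,II-2]: 23 consistent
T/I-1 ? ·: tt|Tt
T/I-2 ? ·: tt|Tt
T/II-1 un I-1×I-2: tt
T/II-2 ? I-1×I-2: tt|Tt|TT
⇒ T over [I-1,I-2,II-1,II-2]: 8 consistent
V/I-1 un ·: vv
V/I-2 ? ·: Vv|VV
V/II-1 ? I-1×I-2: vv|Vv
V/II-2 aff I-1×I-2: Vv
⇒ V over [I-1,I-2,II-1,II-2]: 3 consistent

II-1 ∈ {MM tt Vv, MM tt vv, Mm tt Vv, Mm tt vv, mm tt Vv, mm tt vv}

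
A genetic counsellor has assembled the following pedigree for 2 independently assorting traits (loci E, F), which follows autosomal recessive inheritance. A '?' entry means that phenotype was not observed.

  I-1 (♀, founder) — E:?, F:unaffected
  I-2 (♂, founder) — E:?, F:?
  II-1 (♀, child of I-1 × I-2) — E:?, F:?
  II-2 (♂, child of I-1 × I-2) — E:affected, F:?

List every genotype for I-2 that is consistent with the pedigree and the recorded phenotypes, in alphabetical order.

E/I-1 ? ·: Ee|ee
E/I-2 ? ·: Ee|ee
E/II-1 ? I-1×I-2: EE|Ee|ee
E/II-2 aff I-1×I-2: ee
⇒ E over [I-1,I-2,II-1,II-2]: 8 consistent
F/I-1 un ·: FF|Ff
F/I-2 ? ·: FF|Ff|ff
F/II-1 ? I-1×I-2: FF|Ff|ff
F/II-2 ? I-1×I-2: FF|Ff|ff
⇒ F over [I-1,I-2,II-1,II-2]: 23 consistent

I-2 ∈ {Ee FF, Ee Ff, Ee ff, ee FF, ee Ff, ee ff}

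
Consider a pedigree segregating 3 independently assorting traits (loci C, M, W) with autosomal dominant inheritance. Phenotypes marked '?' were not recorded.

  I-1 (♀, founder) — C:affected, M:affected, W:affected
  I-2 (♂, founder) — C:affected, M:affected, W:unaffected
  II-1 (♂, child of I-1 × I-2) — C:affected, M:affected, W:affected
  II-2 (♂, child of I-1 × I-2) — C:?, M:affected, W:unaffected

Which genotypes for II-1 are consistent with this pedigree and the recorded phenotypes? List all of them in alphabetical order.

C/I-1 aff ·: Cc|CC
C/I-2 aff ·: Cc|CC
C/II-1 aff I-1×I-2: Cc|CC
C/II-2 ? I-1×I-2: cc|Cc|CC
⇒ C over [I-1,I-2,II-1,II-2]: 15 consistent
M/I-1 aff ·: Mm|MM
M/I-2 aff ·: Mm|MM
M/II-1 aff I-1×I-2: Mm|MM
M/II-2 aff I-1×I-2: Mm|MM
⇒ M over [I-1,I-2,II-1,II-2]: 13 consistent
W/I-1 aff ·: Ww
W/I-2 un ·: ww
W/II-1 aff I-1×I-2: Ww
W/II-2 un I-1×I-2: ww
⇒ W over [I-1,I-2,II-1,II-2]: 1 consistent

II-1 ∈ {CC MM Ww, CC Mm Ww, Cc MM Ww, Cc Mm Ww}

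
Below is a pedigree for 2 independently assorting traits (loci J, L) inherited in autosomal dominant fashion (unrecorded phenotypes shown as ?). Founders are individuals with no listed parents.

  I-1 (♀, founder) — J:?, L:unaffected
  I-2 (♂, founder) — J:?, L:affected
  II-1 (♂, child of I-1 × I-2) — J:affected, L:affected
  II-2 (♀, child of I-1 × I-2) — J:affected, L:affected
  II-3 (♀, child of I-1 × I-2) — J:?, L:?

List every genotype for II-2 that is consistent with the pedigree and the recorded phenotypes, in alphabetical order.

II-2 ∈ {JJ Ll, Jj Ll}

J/I-1 ? ·: jj|Jj|JJ
J/I-2 ? ·: jj|Jj|JJ
J/II-1 aff I-1×I-2: Jj|JJ
J/II-2 aff I-1×I-2: Jj|JJ
J/II-3 ? I-1×I-2: jj|Jj|JJ
⇒ J over [I-1,I-2,II-1,II-2,II-3]: 35 consistent
L/I-1 un ·: ll
L/I-2 aff ·: Ll|LL
L/II-1 aff I-1×I-2: Ll
L/II-2 aff I-1×I-2: Ll
L/II-3 ? I-1×I-2: ll|Ll
⇒ L over [I-1,I-2,II-1,II-2,II-3]: 3 consistent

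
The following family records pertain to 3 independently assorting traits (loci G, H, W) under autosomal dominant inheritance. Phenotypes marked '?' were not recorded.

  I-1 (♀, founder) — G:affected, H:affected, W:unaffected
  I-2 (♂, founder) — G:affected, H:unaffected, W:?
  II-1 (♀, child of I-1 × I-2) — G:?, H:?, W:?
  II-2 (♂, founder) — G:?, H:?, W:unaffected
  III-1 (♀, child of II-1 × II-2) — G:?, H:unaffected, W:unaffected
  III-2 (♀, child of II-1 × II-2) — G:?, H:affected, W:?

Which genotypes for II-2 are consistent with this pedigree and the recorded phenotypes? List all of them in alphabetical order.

II-2 ∈ {GG Hh ww, GG hh ww, Gg Hh ww, Gg hh ww, gg Hh ww, gg hh ww}

G/I-1 aff ·: Gg|GG
G/I-2 aff ·: Gg|GG
G/II-1 ? I-1×I-2: gg|Gg|GG
G/II-2 ? ·: gg|Gg|GG
G/III-1 ? II-1×II-2: gg|Gg|GG
G/III-2 ? II-1×II-2: gg|Gg|GG
⇒ G over [I-1,I-2,II-1,II-2,III-1,III-2]: 81 consistent
H/I-1 aff ·: Hh|HH
H/I-2 un ·: hh
H/II-1 ? I-1×I-2: hh|Hh
H/II-2 ? ·: hh|Hh
H/III-1 un II-1×II-2: hh
H/III-2 aff II-1×II-2: Hh|HH
⇒ H over [I-1,I-2,II-1,II-2,III-1,III-2]: 7 consistent
W/I-1 un ·: ww
W/I-2 ? ·: ww|Ww|WW
W/II-1 ? I-1×I-2: ww|Ww
W/II-2 un ·: ww
W/III-1 un II-1×II-2: ww
W/III-2 ? II-1×II-2: ww|Ww
⇒ W over [I-1,I-2,II-1,II-2,III-1,III-2]: 6 consistent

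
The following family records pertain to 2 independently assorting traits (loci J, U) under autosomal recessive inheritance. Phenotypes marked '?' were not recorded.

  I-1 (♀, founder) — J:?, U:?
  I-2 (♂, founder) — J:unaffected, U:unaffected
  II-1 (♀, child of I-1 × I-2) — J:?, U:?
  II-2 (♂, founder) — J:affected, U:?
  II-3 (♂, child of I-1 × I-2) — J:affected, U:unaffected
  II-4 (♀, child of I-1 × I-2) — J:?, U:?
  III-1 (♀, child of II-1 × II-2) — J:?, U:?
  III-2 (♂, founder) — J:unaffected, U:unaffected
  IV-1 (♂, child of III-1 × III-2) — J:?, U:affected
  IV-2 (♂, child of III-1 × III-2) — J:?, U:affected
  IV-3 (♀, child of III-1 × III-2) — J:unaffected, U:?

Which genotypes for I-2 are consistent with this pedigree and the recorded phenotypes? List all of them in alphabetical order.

I-2 ∈ {Jj UU, Jj Uu}

J/I-1 ? ·: Jj|jj
J/I-2 un ·: Jj
J/II-1 ? I-1×I-2: JJ|Jj|jj
J/II-2 aff ·: jj
J/II-3 aff I-1×I-2: jj
J/II-4 ? I-1×I-2: JJ|Jj|jj
J/III-1 ? II-1×II-2: Jj|jj
J/III-2 un ·: JJ|Jj
J/IV-1 ? III-1×III-2: JJ|Jj|jj
J/IV-2 ? III-1×III-2: JJ|Jj|jj
J/IV-3 un III-1×III-2: JJ|Jj
⇒ J over [I-1,I-2,II-1,II-2,II-3,II-4,III-1,III-2,IV-1,IV-2,IV-3]: 258 consistent
U/I-1 ? ·: UU|Uu|uu
U/I-2 un ·: UU|Uu
U/II-1 ? I-1×I-2: UU|Uu|uu
U/II-2 ? ·: UU|Uu|uu
U/II-3 un I-1×I-2: UU|Uu
U/II-4 ? I-1×I-2: UU|Uu|uu
U/III-1 ? II-1×II-2: Uu|uu
U/III-2 un ·: Uu
U/IV-1 aff III-1×III-2: uu
U/IV-2 aff III-1×III-2: uu
U/IV-3 ? III-1×III-2: UU|Uu|uu
⇒ U over [I-1,I-2,II-1,II-2,II-3,II-4,III-1,III-2,IV-1,IV-2,IV-3]: 391 consistent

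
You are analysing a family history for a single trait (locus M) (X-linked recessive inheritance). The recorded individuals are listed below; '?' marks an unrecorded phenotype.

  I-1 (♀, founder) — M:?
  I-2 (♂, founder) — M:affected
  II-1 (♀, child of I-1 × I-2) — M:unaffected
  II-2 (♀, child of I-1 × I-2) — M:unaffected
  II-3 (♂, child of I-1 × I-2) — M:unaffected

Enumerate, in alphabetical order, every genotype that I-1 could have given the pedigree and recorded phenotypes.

M/I-1 ? ·: X^MX^M|X^MX^m
M/I-2 aff ·: X^mY
M/II-1 un I-1×I-2: X^MX^m
M/II-2 un I-1×I-2: X^MX^m
M/II-3 un I-1×I-2: X^MY
⇒ M over [I-1,I-2,II-1,II-2,II-3]: 2 consistent

I-1 ∈ {X^MX^M, X^MX^m}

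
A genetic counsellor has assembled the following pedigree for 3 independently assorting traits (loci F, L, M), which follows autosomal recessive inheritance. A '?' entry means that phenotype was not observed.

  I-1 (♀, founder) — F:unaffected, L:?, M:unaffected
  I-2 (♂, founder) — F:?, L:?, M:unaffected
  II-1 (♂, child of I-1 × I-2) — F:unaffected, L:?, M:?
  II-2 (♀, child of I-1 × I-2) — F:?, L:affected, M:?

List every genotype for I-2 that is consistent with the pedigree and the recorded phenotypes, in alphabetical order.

I-2 ∈ {FF Ll MM, FF Ll Mm, FF ll MM, FF ll Mm, Ff Ll MM, Ff Ll Mm, Ff ll MM, Ff ll Mm, ff Ll MM, ff Ll Mm, ff ll MM, ff ll Mm}

F/I-1 un ·: FF|Ff
F/I-2 ? ·: FF|Ff|ff
F/II-1 un I-1×I-2: FF|Ff
F/II-2 ? I-1×I-2: FF|Ff|ff
⇒ F over [I-1,I-2,II-1,II-2]: 18 consistent
L/I-1 ? ·: Ll|ll
L/I-2 ? ·: Ll|ll
L/II-1 ? I-1×I-2: LL|Ll|ll
L/II-2 aff I-1×I-2: ll
⇒ L over [I-1,I-2,II-1,II-2]: 8 consistent
M/I-1 un ·: MM|Mm
M/I-2 un ·: MM|Mm
M/II-1 ? I-1×I-2: MM|Mm|mm
M/II-2 ? I-1×I-2: MM|Mm|mm
⇒ M over [I-1,I-2,II-1,II-2]: 18 consistent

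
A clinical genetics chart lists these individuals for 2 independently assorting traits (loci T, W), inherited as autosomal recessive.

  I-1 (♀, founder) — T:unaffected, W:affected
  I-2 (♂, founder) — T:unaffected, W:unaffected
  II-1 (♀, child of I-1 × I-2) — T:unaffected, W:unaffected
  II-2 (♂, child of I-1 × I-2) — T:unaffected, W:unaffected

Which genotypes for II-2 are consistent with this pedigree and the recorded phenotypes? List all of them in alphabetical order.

II-2 ∈ {TT Ww, Tt Ww}

T/I-1 un ·: TT|Tt
T/I-2 un ·: TT|Tt
T/II-1 un I-1×I-2: TT|Tt
T/II-2 un I-1×I-2: TT|Tt
⇒ T over [I-1,I-2,II-1,II-2]: 13 consistent
W/I-1 aff ·: ww
W/I-2 un ·: WW|Ww
W/II-1 un I-1×I-2: Ww
W/II-2 un I-1×I-2: Ww
⇒ W over [I-1,I-2,II-1,II-2]: 2 consistent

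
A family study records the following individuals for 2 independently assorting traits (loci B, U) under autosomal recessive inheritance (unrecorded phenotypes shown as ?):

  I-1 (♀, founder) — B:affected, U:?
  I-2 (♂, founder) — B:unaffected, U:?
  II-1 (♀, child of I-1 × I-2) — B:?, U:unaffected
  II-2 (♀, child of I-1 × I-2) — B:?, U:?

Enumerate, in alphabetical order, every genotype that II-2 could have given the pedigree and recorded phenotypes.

B/I-1 aff ·: bb
B/I-2 un ·: BB|Bb
B/II-1 ? I-1×I-2: Bb|bb
B/II-2 ? I-1×I-2: Bb|bb
⇒ B over [I-1,I-2,II-1,II-2]: 5 consistent
U/I-1 ? ·: UU|Uu|uu
U/I-2 ? ·: UU|Uu|uu
U/II-1 un I-1×I-2: UU|Uu
U/II-2 ? I-1×I-2: UU|Uu|uu
⇒ U over [I-1,I-2,II-1,II-2]: 21 consistent

II-2 ∈ {Bb UU, Bb Uu, Bb uu, bb UU, bb Uu, bb uu}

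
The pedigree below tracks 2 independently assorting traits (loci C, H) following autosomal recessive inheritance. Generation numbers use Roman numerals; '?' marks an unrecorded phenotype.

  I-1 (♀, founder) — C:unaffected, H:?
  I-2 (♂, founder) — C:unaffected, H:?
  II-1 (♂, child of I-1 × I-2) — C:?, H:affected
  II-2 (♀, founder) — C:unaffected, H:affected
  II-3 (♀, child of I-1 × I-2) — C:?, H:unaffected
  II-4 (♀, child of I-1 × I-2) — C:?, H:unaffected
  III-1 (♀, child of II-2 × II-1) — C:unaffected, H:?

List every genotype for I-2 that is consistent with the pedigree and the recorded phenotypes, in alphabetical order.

I-2 ∈ {CC Hh, CC hh, Cc Hh, Cc hh}

C/I-1 un ·: CC|Cc
C/I-2 un ·: CC|Cc
C/II-1 ? I-1×I-2: CC|Cc|cc
C/II-2 un ·: CC|Cc
C/II-3 ? I-1×I-2: CC|Cc|cc
C/II-4 ? I-1×I-2: CC|Cc|cc
C/III-1 un II-2×II-1: CC|Cc
⇒ C over [I-1,I-2,II-1,II-2,II-3,II-4,III-1]: 140 consistent
H/I-1 ? ·: Hh|hh
H/I-2 ? ·: Hh|hh
H/II-1 aff I-1×I-2: hh
H/II-2 aff ·: hh
H/II-3 un I-1×I-2: HH|Hh
H/II-4 un I-1×I-2: HH|Hh
H/III-1 ? II-2×II-1: hh
⇒ H over [I-1,I-2,II-1,II-2,II-3,II-4,III-1]: 6 consistent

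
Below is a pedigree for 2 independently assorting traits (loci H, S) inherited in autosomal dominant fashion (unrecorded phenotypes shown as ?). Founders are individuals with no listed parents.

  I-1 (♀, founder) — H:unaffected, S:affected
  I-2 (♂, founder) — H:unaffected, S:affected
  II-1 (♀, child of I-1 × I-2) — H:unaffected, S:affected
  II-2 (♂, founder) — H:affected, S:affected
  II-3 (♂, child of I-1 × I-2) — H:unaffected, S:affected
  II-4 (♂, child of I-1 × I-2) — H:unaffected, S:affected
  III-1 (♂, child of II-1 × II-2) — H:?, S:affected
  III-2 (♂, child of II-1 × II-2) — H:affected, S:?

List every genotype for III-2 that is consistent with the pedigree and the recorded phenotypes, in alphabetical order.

H/I-1 un ·: hh
H/I-2 un ·: hh
H/II-1 un I-1×I-2: hh
H/II-2 aff ·: Hh|HH
H/II-3 un I-1×I-2: hh
H/II-4 un I-1×I-2: hh
H/III-1 ? II-1×II-2: hh|Hh
H/III-2 aff II-1×II-2: Hh
⇒ H over [I-1,I-2,II-1,II-2,II-3,II-4,III-1,III-2]: 3 consistent
S/I-1 aff ·: Ss|SS
S/I-2 aff ·: Ss|SS
S/II-1 aff I-1×I-2: Ss|SS
S/II-2 aff ·: Ss|SS
S/II-3 aff I-1×I-2: Ss|SS
S/II-4 aff I-1×I-2: Ss|SS
S/III-1 aff II-1×II-2: Ss|SS
S/III-2 ? II-1×II-2: ss|Ss|SS
⇒ S over [I-1,I-2,II-1,II-2,II-3,II-4,III-1,III-2]: 185 consistent

III-2 ∈ {Hh SS, Hh Ss, Hh ss}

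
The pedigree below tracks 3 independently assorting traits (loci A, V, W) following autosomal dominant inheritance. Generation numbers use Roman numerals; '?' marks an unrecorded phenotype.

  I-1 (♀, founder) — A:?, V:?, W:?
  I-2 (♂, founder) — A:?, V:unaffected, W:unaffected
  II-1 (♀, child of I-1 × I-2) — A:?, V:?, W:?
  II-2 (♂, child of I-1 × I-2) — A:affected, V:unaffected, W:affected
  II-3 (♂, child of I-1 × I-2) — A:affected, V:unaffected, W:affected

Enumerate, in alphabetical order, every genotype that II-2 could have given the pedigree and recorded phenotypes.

A/I-1 ? ·: aa|Aa|AA
A/I-2 ? ·: aa|Aa|AA
A/II-1 ? I-1×I-2: aa|Aa|AA
A/II-2 aff I-1×I-2: Aa|AA
A/II-3 aff I-1×I-2: Aa|AA
⇒ A over [I-1,I-2,II-1,II-2,II-3]: 35 consistent
V/I-1 ? ·: vv|Vv
V/I-2 un ·: vv
V/II-1 ? I-1×I-2: vv|Vv
V/II-2 un I-1×I-2: vv
V/II-3 un I-1×I-2: vv
⇒ V over [I-1,I-2,II-1,II-2,II-3]: 3 consistent
W/I-1 ? ·: Ww|WW
W/I-2 un ·: ww
W/II-1 ? I-1×I-2: ww|Ww
W/II-2 aff I-1×I-2: Ww
W/II-3 aff I-1×I-2: Ww
⇒ W over [I-1,I-2,II-1,II-2,II-3]: 3 consistent

II-2 ∈ {AA vv Ww, Aa vv Ww}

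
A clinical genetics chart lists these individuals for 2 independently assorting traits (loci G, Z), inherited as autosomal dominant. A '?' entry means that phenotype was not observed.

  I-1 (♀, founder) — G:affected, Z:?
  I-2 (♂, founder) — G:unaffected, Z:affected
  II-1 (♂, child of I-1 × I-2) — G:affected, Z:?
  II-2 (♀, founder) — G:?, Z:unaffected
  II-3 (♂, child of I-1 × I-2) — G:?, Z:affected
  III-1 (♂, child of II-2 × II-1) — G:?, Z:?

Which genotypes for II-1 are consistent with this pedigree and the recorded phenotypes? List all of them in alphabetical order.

G/I-1 aff ·: Gg|GG
G/I-2 un ·: gg
G/II-1 aff I-1×I-2: Gg
G/II-2 ? ·: gg|Gg|GG
G/II-3 ? I-1×I-2: gg|Gg
G/III-1 ? II-2×II-1: gg|Gg|GG
⇒ G over [I-1,I-2,II-1,II-2,II-3,III-1]: 21 consistent
Z/I-1 ? ·: zz|Zz|ZZ
Z/I-2 aff ·: Zz|ZZ
Z/II-1 ? I-1×I-2: zz|Zz|ZZ
Z/II-2 un ·: zz
Z/II-3 aff I-1×I-2: Zz|ZZ
Z/III-1 ? II-2×II-1: zz|Zz
⇒ Z over [I-1,I-2,II-1,II-2,II-3,III-1]: 26 consistent

II-1 ∈ {Gg ZZ, Gg Zz, Gg zz}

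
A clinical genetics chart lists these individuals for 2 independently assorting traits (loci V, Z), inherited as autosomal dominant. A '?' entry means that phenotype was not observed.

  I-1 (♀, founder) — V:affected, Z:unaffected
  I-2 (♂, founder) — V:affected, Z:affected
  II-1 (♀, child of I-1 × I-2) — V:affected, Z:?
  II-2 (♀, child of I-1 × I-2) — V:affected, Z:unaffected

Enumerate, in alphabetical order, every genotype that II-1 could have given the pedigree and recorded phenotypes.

V/I-1 aff ·: Vv|VV
V/I-2 aff ·: Vv|VV
V/II-1 aff I-1×I-2: Vv|VV
V/II-2 aff I-1×I-2: Vv|VV
⇒ V over [I-1,I-2,II-1,II-2]: 13 consistent
Z/I-1 un ·: zz
Z/I-2 aff ·: Zz
Z/II-1 ? I-1×I-2: zz|Zz
Z/II-2 un I-1×I-2: zz
⇒ Z over [I-1,I-2,II-1,II-2]: 2 consistent

II-1 ∈ {VV Zz, VV zz, Vv Zz, Vv zz}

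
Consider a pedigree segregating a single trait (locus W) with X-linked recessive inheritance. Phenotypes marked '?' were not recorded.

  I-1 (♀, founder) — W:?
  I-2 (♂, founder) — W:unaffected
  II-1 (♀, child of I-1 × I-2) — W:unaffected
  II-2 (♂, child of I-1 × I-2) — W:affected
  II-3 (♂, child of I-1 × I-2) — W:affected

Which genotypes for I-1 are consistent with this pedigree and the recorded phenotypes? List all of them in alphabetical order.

W/I-1 ? ·: X^WX^w|X^wX^w
W/I-2 un ·: X^WY
W/II-1 un I-1×I-2: X^WX^W|X^WX^w
W/II-2 aff I-1×I-2: X^wY
W/II-3 aff I-1×I-2: X^wY
⇒ W over [I-1,I-2,II-1,II-2,II-3]: 3 consistent

I-1 ∈ {X^WX^w, X^wX^w}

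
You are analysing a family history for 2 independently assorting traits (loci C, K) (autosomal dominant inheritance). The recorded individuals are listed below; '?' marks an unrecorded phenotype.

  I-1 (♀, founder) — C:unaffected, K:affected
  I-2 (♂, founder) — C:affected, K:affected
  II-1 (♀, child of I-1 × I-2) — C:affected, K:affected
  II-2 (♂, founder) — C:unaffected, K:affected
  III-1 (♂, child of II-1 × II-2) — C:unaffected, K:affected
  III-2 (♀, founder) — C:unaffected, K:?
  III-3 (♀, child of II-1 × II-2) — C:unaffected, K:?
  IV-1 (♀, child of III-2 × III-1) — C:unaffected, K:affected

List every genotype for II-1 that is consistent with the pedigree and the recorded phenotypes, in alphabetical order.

C/I-1 un ·: cc
C/I-2 aff ·: Cc|CC
C/II-1 aff I-1×I-2: Cc
C/II-2 un ·: cc
C/III-1 un II-1×II-2: cc
C/III-2 un ·: cc
C/III-3 un II-1×II-2: cc
C/IV-1 un III-2×III-1: cc
⇒ C over [I-1,I-2,II-1,II-2,III-1,III-2,III-3,IV-1]: 2 consistent
K/I-1 aff ·: Kk|KK
K/I-2 aff ·: Kk|KK
K/II-1 aff I-1×I-2: Kk|KK
K/II-2 aff ·: Kk|KK
K/III-1 aff II-1×II-2: Kk|KK
K/III-2 ? ·: kk|Kk|KK
K/III-3 ? II-1×II-2: kk|Kk|KK
K/IV-1 aff III-2×III-1: Kk|KK
⇒ K over [I-1,I-2,II-1,II-2,III-1,III-2,III-3,IV-1]: 223 consistent

II-1 ∈ {Cc KK, Cc Kk}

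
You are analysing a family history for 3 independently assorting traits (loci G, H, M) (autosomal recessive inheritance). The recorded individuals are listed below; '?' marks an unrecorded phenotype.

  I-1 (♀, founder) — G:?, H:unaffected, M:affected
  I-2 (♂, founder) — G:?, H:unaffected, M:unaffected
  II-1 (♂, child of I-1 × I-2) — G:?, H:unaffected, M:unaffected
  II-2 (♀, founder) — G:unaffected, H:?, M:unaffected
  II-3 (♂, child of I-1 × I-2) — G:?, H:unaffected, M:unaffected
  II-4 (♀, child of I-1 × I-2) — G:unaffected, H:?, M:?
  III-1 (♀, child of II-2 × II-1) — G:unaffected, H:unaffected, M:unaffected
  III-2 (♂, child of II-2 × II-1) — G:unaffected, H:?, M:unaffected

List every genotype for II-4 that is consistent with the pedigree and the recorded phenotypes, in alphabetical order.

II-4 ∈ {GG HH Mm, GG HH mm, GG Hh Mm, GG Hh mm, GG hh Mm, GG hh mm, Gg HH Mm, Gg HH mm, Gg Hh Mm, Gg Hh mm, Gg hh Mm, Gg hh mm}

G/I-1 ? ·: GG|Gg|gg
G/I-2 ? ·: GG|Gg|gg
G/II-1 ? I-1×I-2: GG|Gg|gg
G/II-2 un ·: GG|Gg
G/II-3 ? I-1×I-2: GG|Gg|gg
G/II-4 un I-1×I-2: GG|Gg
G/III-1 un II-2×II-1: GG|Gg
G/III-2 un II-2×II-1: GG|Gg
⇒ G over [I-1,I-2,II-1,II-2,II-3,II-4,III-1,III-2]: 255 consistent
H/I-1 un ·: HH|Hh
H/I-2 un ·: HH|Hh
H/II-1 un I-1×I-2: HH|Hh
H/II-2 ? ·: HH|Hh|hh
H/II-3 un I-1×I-2: HH|Hh
H/II-4 ? I-1×I-2: HH|Hh|hh
H/III-1 un II-2×II-1: HH|Hh
H/III-2 ? II-2×II-1: HH|Hh|hh
⇒ H over [I-1,I-2,II-1,II-2,II-3,II-4,III-1,III-2]: 258 consistent
M/I-1 aff ·: mm
M/I-2 un ·: MM|Mm
M/II-1 un I-1×I-2: Mm
M/II-2 un ·: MM|Mm
M/II-3 un I-1×I-2: Mm
M/II-4 ? I-1×I-2: Mm|mm
M/III-1 un II-2×II-1: MM|Mm
M/III-2 un II-2×II-1: MM|Mm
⇒ M over [I-1,I-2,II-1,II-2,II-3,II-4,III-1,III-2]: 24 consistent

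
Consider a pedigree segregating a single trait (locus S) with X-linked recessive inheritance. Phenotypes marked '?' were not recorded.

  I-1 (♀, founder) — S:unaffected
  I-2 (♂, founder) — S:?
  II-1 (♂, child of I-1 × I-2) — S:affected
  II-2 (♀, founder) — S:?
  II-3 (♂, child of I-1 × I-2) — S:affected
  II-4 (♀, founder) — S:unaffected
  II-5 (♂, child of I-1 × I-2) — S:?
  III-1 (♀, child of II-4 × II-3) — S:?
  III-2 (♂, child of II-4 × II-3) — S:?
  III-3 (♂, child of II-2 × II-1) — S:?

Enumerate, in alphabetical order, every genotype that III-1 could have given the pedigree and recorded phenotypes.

III-1 ∈ {X^SX^s, X^sX^s}

S/I-1 un ·: X^SX^s
S/I-2 ? ·: X^SY|X^sY
S/II-1 aff I-1×I-2: X^sY
S/II-2 ? ·: X^SX^S|X^SX^s|X^sX^s
S/II-3 aff I-1×I-2: X^sY
S/II-4 un ·: X^SX^S|X^SX^s
S/II-5 ? I-1×I-2: X^SY|X^sY
S/III-1 ? II-4×II-3: X^SX^s|X^sX^s
S/III-2 ? II-4×II-3: X^SY|X^sY
S/III-3 ? II-2×II-1: X^SY|X^sY
⇒ S over [I-1,I-2,II-1,II-2,II-3,II-4,II-5,III-1,III-2,III-3]: 80 consistent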